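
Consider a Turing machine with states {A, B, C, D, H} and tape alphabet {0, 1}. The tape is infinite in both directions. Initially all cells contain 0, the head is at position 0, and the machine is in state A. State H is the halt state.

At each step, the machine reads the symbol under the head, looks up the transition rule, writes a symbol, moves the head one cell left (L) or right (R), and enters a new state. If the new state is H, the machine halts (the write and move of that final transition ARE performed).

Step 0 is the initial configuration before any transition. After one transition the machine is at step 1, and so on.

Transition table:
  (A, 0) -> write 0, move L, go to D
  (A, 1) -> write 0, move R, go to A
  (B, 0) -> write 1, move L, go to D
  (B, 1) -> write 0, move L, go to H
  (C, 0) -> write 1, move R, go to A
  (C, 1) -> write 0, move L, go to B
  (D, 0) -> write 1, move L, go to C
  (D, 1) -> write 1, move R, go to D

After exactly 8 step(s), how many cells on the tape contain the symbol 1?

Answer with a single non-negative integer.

Step 1: in state A at pos 0, read 0 -> (A,0)->write 0,move L,goto D. Now: state=D, head=-1, tape[-2..1]=0000 (head:  ^)
Step 2: in state D at pos -1, read 0 -> (D,0)->write 1,move L,goto C. Now: state=C, head=-2, tape[-3..1]=00100 (head:  ^)
Step 3: in state C at pos -2, read 0 -> (C,0)->write 1,move R,goto A. Now: state=A, head=-1, tape[-3..1]=01100 (head:   ^)
Step 4: in state A at pos -1, read 1 -> (A,1)->write 0,move R,goto A. Now: state=A, head=0, tape[-3..1]=01000 (head:    ^)
Step 5: in state A at pos 0, read 0 -> (A,0)->write 0,move L,goto D. Now: state=D, head=-1, tape[-3..1]=01000 (head:   ^)
Step 6: in state D at pos -1, read 0 -> (D,0)->write 1,move L,goto C. Now: state=C, head=-2, tape[-3..1]=01100 (head:  ^)
Step 7: in state C at pos -2, read 1 -> (C,1)->write 0,move L,goto B. Now: state=B, head=-3, tape[-4..1]=000100 (head:  ^)
Step 8: in state B at pos -3, read 0 -> (B,0)->write 1,move L,goto D. Now: state=D, head=-4, tape[-5..1]=0010100 (head:  ^)
Cells containing 1 after step 8: {-3, -1} -> 2 cell(s)

Answer: 2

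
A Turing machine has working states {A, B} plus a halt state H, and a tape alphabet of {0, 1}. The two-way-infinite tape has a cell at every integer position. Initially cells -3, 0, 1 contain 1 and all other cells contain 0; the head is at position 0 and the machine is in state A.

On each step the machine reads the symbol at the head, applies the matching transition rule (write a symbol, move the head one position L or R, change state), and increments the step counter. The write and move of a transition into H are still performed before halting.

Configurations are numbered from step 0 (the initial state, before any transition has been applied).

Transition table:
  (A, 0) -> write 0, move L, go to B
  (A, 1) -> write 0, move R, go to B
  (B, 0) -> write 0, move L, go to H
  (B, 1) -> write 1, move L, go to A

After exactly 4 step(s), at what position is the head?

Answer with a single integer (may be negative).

Answer: -2

Derivation:
Step 1: in state A at pos 0, read 1 -> (A,1)->write 0,move R,goto B. Now: state=B, head=1, tape[-4..2]=0100010 (head:      ^)
Step 2: in state B at pos 1, read 1 -> (B,1)->write 1,move L,goto A. Now: state=A, head=0, tape[-4..2]=0100010 (head:     ^)
Step 3: in state A at pos 0, read 0 -> (A,0)->write 0,move L,goto B. Now: state=B, head=-1, tape[-4..2]=0100010 (head:    ^)
Step 4: in state B at pos -1, read 0 -> (B,0)->write 0,move L,goto H. Now: state=H, head=-2, tape[-4..2]=0100010 (head:   ^)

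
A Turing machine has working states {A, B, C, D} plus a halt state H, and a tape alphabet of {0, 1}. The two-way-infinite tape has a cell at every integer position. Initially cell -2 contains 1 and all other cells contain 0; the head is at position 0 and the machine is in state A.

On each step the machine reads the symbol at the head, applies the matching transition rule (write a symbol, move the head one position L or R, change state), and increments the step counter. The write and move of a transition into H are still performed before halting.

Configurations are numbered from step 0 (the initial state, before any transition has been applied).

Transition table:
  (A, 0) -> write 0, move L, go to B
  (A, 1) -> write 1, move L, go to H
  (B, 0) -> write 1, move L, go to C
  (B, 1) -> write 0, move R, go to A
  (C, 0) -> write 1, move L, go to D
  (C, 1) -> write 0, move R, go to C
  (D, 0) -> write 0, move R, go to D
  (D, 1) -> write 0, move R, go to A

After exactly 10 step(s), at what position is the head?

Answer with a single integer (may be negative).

Step 1: in state A at pos 0, read 0 -> (A,0)->write 0,move L,goto B. Now: state=B, head=-1, tape[-3..1]=01000 (head:   ^)
Step 2: in state B at pos -1, read 0 -> (B,0)->write 1,move L,goto C. Now: state=C, head=-2, tape[-3..1]=01100 (head:  ^)
Step 3: in state C at pos -2, read 1 -> (C,1)->write 0,move R,goto C. Now: state=C, head=-1, tape[-3..1]=00100 (head:   ^)
Step 4: in state C at pos -1, read 1 -> (C,1)->write 0,move R,goto C. Now: state=C, head=0, tape[-3..1]=00000 (head:    ^)
Step 5: in state C at pos 0, read 0 -> (C,0)->write 1,move L,goto D. Now: state=D, head=-1, tape[-3..1]=00010 (head:   ^)
Step 6: in state D at pos -1, read 0 -> (D,0)->write 0,move R,goto D. Now: state=D, head=0, tape[-3..1]=00010 (head:    ^)
Step 7: in state D at pos 0, read 1 -> (D,1)->write 0,move R,goto A. Now: state=A, head=1, tape[-3..2]=000000 (head:     ^)
Step 8: in state A at pos 1, read 0 -> (A,0)->write 0,move L,goto B. Now: state=B, head=0, tape[-3..2]=000000 (head:    ^)
Step 9: in state B at pos 0, read 0 -> (B,0)->write 1,move L,goto C. Now: state=C, head=-1, tape[-3..2]=000100 (head:   ^)
Step 10: in state C at pos -1, read 0 -> (C,0)->write 1,move L,goto D. Now: state=D, head=-2, tape[-3..2]=001100 (head:  ^)

Answer: -2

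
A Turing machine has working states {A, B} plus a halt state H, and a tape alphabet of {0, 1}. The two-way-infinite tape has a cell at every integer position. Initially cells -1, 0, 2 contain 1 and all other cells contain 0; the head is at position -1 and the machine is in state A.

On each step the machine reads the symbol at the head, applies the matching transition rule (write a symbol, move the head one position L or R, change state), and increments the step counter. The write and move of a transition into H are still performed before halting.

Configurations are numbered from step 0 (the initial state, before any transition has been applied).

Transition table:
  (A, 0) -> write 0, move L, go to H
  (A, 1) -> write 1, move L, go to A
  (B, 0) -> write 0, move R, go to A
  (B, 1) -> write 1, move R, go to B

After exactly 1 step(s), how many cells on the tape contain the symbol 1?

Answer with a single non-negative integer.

Answer: 3

Derivation:
Step 1: in state A at pos -1, read 1 -> (A,1)->write 1,move L,goto A. Now: state=A, head=-2, tape[-3..3]=0011010 (head:  ^)
Cells containing 1 after step 1: {-1, 0, 2} -> 3 cell(s)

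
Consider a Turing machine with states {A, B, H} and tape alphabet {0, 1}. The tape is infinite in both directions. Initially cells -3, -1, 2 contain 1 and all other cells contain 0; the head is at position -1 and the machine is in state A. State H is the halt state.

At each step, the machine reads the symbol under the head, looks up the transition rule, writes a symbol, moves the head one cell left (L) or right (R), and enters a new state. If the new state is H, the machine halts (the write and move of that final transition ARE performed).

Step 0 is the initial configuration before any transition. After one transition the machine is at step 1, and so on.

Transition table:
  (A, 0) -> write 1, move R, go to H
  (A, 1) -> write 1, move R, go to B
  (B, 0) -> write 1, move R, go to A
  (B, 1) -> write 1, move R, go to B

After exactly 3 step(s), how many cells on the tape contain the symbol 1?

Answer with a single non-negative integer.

Step 1: in state A at pos -1, read 1 -> (A,1)->write 1,move R,goto B. Now: state=B, head=0, tape[-4..3]=01010010 (head:     ^)
Step 2: in state B at pos 0, read 0 -> (B,0)->write 1,move R,goto A. Now: state=A, head=1, tape[-4..3]=01011010 (head:      ^)
Step 3: in state A at pos 1, read 0 -> (A,0)->write 1,move R,goto H. Now: state=H, head=2, tape[-4..3]=01011110 (head:       ^)
Cells containing 1 after step 3: {-3, -1, 0, 1, 2} -> 5 cell(s)

Answer: 5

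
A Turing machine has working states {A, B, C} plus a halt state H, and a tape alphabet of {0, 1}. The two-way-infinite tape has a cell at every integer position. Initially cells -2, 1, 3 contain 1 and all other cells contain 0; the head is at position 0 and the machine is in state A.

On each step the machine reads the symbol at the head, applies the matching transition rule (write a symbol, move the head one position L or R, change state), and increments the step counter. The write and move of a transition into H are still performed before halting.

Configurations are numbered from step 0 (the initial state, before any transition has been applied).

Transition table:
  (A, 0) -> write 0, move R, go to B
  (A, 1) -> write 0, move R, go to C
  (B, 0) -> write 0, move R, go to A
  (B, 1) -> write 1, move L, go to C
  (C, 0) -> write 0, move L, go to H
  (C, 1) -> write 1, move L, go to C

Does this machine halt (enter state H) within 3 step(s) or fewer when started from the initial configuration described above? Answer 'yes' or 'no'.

Answer: yes

Derivation:
Step 1: in state A at pos 0, read 0 -> (A,0)->write 0,move R,goto B. Now: state=B, head=1, tape[-3..4]=01001010 (head:     ^)
Step 2: in state B at pos 1, read 1 -> (B,1)->write 1,move L,goto C. Now: state=C, head=0, tape[-3..4]=01001010 (head:    ^)
Step 3: in state C at pos 0, read 0 -> (C,0)->write 0,move L,goto H. Now: state=H, head=-1, tape[-3..4]=01001010 (head:   ^)
State H reached at step 3; 3 <= 3 -> yes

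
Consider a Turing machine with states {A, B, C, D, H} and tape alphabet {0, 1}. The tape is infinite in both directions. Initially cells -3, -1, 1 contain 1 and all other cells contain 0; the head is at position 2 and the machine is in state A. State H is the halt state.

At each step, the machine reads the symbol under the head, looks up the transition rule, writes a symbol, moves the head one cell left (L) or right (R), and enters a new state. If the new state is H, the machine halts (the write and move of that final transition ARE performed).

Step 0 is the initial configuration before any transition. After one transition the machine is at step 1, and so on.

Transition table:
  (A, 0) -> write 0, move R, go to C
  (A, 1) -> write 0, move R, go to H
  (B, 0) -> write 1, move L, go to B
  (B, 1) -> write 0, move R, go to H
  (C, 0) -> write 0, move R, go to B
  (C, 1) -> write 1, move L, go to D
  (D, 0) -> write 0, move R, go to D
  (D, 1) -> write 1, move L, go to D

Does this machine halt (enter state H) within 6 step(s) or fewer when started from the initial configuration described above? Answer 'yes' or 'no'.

Answer: yes

Derivation:
Step 1: in state A at pos 2, read 0 -> (A,0)->write 0,move R,goto C. Now: state=C, head=3, tape[-4..4]=010101000 (head:        ^)
Step 2: in state C at pos 3, read 0 -> (C,0)->write 0,move R,goto B. Now: state=B, head=4, tape[-4..5]=0101010000 (head:         ^)
Step 3: in state B at pos 4, read 0 -> (B,0)->write 1,move L,goto B. Now: state=B, head=3, tape[-4..5]=0101010010 (head:        ^)
Step 4: in state B at pos 3, read 0 -> (B,0)->write 1,move L,goto B. Now: state=B, head=2, tape[-4..5]=0101010110 (head:       ^)
Step 5: in state B at pos 2, read 0 -> (B,0)->write 1,move L,goto B. Now: state=B, head=1, tape[-4..5]=0101011110 (head:      ^)
Step 6: in state B at pos 1, read 1 -> (B,1)->write 0,move R,goto H. Now: state=H, head=2, tape[-4..5]=0101001110 (head:       ^)
State H reached at step 6; 6 <= 6 -> yes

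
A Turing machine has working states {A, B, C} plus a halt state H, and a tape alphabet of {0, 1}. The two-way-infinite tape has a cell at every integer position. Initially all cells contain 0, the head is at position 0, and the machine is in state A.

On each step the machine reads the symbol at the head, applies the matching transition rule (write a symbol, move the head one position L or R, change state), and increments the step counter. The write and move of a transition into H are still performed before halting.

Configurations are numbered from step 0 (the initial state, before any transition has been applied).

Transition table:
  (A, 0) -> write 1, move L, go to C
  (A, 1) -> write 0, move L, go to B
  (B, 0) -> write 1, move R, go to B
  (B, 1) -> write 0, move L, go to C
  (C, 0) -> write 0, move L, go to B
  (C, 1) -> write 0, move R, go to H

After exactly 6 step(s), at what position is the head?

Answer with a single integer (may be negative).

Answer: 0

Derivation:
Step 1: in state A at pos 0, read 0 -> (A,0)->write 1,move L,goto C. Now: state=C, head=-1, tape[-2..1]=0010 (head:  ^)
Step 2: in state C at pos -1, read 0 -> (C,0)->write 0,move L,goto B. Now: state=B, head=-2, tape[-3..1]=00010 (head:  ^)
Step 3: in state B at pos -2, read 0 -> (B,0)->write 1,move R,goto B. Now: state=B, head=-1, tape[-3..1]=01010 (head:   ^)
Step 4: in state B at pos -1, read 0 -> (B,0)->write 1,move R,goto B. Now: state=B, head=0, tape[-3..1]=01110 (head:    ^)
Step 5: in state B at pos 0, read 1 -> (B,1)->write 0,move L,goto C. Now: state=C, head=-1, tape[-3..1]=01100 (head:   ^)
Step 6: in state C at pos -1, read 1 -> (C,1)->write 0,move R,goto H. Now: state=H, head=0, tape[-3..1]=01000 (head:    ^)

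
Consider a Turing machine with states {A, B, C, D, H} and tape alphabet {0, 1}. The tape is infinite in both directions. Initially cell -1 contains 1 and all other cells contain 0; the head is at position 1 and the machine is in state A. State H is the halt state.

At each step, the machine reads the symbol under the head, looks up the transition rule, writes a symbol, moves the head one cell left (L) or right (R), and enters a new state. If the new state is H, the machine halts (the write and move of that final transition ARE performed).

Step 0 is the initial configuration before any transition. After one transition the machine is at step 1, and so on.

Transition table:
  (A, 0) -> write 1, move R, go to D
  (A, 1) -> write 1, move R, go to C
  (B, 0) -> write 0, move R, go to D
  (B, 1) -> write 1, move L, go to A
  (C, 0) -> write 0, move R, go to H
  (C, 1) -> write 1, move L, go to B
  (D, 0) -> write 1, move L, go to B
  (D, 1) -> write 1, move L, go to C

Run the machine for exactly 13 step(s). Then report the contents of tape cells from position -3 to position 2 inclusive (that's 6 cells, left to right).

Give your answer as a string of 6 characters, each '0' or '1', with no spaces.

Answer: 011111

Derivation:
Step 1: in state A at pos 1, read 0 -> (A,0)->write 1,move R,goto D. Now: state=D, head=2, tape[-2..3]=010100 (head:     ^)
Step 2: in state D at pos 2, read 0 -> (D,0)->write 1,move L,goto B. Now: state=B, head=1, tape[-2..3]=010110 (head:    ^)
Step 3: in state B at pos 1, read 1 -> (B,1)->write 1,move L,goto A. Now: state=A, head=0, tape[-2..3]=010110 (head:   ^)
Step 4: in state A at pos 0, read 0 -> (A,0)->write 1,move R,goto D. Now: state=D, head=1, tape[-2..3]=011110 (head:    ^)
Step 5: in state D at pos 1, read 1 -> (D,1)->write 1,move L,goto C. Now: state=C, head=0, tape[-2..3]=011110 (head:   ^)
Step 6: in state C at pos 0, read 1 -> (C,1)->write 1,move L,goto B. Now: state=B, head=-1, tape[-2..3]=011110 (head:  ^)
Step 7: in state B at pos -1, read 1 -> (B,1)->write 1,move L,goto A. Now: state=A, head=-2, tape[-3..3]=0011110 (head:  ^)
Step 8: in state A at pos -2, read 0 -> (A,0)->write 1,move R,goto D. Now: state=D, head=-1, tape[-3..3]=0111110 (head:   ^)
Step 9: in state D at pos -1, read 1 -> (D,1)->write 1,move L,goto C. Now: state=C, head=-2, tape[-3..3]=0111110 (head:  ^)
Step 10: in state C at pos -2, read 1 -> (C,1)->write 1,move L,goto B. Now: state=B, head=-3, tape[-4..3]=00111110 (head:  ^)
Step 11: in state B at pos -3, read 0 -> (B,0)->write 0,move R,goto D. Now: state=D, head=-2, tape[-4..3]=00111110 (head:   ^)
Step 12: in state D at pos -2, read 1 -> (D,1)->write 1,move L,goto C. Now: state=C, head=-3, tape[-4..3]=00111110 (head:  ^)
Step 13: in state C at pos -3, read 0 -> (C,0)->write 0,move R,goto H. Now: state=H, head=-2, tape[-4..3]=00111110 (head:   ^)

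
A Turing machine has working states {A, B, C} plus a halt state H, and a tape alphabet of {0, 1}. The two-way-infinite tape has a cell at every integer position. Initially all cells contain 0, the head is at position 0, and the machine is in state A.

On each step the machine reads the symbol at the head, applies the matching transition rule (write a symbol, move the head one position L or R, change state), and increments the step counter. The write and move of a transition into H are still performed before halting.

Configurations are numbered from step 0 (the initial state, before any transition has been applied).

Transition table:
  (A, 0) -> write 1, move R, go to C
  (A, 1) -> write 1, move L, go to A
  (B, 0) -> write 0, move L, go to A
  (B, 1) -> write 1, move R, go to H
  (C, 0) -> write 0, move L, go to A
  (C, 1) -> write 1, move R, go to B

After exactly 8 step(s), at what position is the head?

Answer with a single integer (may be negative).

Step 1: in state A at pos 0, read 0 -> (A,0)->write 1,move R,goto C. Now: state=C, head=1, tape[-1..2]=0100 (head:   ^)
Step 2: in state C at pos 1, read 0 -> (C,0)->write 0,move L,goto A. Now: state=A, head=0, tape[-1..2]=0100 (head:  ^)
Step 3: in state A at pos 0, read 1 -> (A,1)->write 1,move L,goto A. Now: state=A, head=-1, tape[-2..2]=00100 (head:  ^)
Step 4: in state A at pos -1, read 0 -> (A,0)->write 1,move R,goto C. Now: state=C, head=0, tape[-2..2]=01100 (head:   ^)
Step 5: in state C at pos 0, read 1 -> (C,1)->write 1,move R,goto B. Now: state=B, head=1, tape[-2..2]=01100 (head:    ^)
Step 6: in state B at pos 1, read 0 -> (B,0)->write 0,move L,goto A. Now: state=A, head=0, tape[-2..2]=01100 (head:   ^)
Step 7: in state A at pos 0, read 1 -> (A,1)->write 1,move L,goto A. Now: state=A, head=-1, tape[-2..2]=01100 (head:  ^)
Step 8: in state A at pos -1, read 1 -> (A,1)->write 1,move L,goto A. Now: state=A, head=-2, tape[-3..2]=001100 (head:  ^)

Answer: -2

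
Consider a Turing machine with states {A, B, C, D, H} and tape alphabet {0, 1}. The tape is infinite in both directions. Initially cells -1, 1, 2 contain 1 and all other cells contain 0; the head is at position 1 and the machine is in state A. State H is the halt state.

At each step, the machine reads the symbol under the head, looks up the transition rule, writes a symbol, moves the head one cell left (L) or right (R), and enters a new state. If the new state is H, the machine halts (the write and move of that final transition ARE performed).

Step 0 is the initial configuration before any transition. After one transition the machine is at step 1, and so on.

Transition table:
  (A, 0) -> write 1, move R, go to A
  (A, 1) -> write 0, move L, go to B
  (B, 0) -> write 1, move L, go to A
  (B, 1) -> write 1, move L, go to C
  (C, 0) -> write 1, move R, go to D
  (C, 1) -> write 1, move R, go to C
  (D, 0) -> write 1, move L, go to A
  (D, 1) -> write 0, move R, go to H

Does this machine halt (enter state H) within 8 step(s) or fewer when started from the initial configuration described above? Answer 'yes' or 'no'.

Answer: no

Derivation:
Step 1: in state A at pos 1, read 1 -> (A,1)->write 0,move L,goto B. Now: state=B, head=0, tape[-2..3]=010010 (head:   ^)
Step 2: in state B at pos 0, read 0 -> (B,0)->write 1,move L,goto A. Now: state=A, head=-1, tape[-2..3]=011010 (head:  ^)
Step 3: in state A at pos -1, read 1 -> (A,1)->write 0,move L,goto B. Now: state=B, head=-2, tape[-3..3]=0001010 (head:  ^)
Step 4: in state B at pos -2, read 0 -> (B,0)->write 1,move L,goto A. Now: state=A, head=-3, tape[-4..3]=00101010 (head:  ^)
Step 5: in state A at pos -3, read 0 -> (A,0)->write 1,move R,goto A. Now: state=A, head=-2, tape[-4..3]=01101010 (head:   ^)
Step 6: in state A at pos -2, read 1 -> (A,1)->write 0,move L,goto B. Now: state=B, head=-3, tape[-4..3]=01001010 (head:  ^)
Step 7: in state B at pos -3, read 1 -> (B,1)->write 1,move L,goto C. Now: state=C, head=-4, tape[-5..3]=001001010 (head:  ^)
Step 8: in state C at pos -4, read 0 -> (C,0)->write 1,move R,goto D. Now: state=D, head=-3, tape[-5..3]=011001010 (head:   ^)
After 8 step(s): state = D (not H) -> not halted within 8 -> no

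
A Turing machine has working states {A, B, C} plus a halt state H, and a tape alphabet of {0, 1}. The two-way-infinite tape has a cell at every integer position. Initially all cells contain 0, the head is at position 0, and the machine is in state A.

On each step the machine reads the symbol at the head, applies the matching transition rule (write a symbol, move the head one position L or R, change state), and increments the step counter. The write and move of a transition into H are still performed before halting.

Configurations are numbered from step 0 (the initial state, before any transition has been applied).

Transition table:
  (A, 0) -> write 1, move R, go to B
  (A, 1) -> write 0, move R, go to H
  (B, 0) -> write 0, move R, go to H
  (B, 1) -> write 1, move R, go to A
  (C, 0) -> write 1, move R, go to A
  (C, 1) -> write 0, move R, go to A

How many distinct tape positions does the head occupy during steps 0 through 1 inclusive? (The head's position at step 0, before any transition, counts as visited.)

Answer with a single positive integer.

Step 1: in state A at pos 0, read 0 -> (A,0)->write 1,move R,goto B. Now: state=B, head=1, tape[-1..2]=0100 (head:   ^)
Head positions at steps 0..1: starting at 0, distinct positions visited = {0, 1} -> 2 position(s)

Answer: 2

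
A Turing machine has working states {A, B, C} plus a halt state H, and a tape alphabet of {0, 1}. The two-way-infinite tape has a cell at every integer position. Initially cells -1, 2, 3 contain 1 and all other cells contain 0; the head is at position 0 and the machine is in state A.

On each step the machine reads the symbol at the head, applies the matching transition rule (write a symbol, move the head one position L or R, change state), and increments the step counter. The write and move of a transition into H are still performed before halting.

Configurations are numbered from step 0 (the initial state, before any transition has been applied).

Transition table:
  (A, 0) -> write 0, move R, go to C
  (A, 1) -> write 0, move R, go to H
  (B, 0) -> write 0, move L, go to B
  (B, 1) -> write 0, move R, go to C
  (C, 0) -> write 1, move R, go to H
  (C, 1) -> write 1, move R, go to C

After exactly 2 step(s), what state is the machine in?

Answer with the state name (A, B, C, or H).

Step 1: in state A at pos 0, read 0 -> (A,0)->write 0,move R,goto C. Now: state=C, head=1, tape[-2..4]=0100110 (head:    ^)
Step 2: in state C at pos 1, read 0 -> (C,0)->write 1,move R,goto H. Now: state=H, head=2, tape[-2..4]=0101110 (head:     ^)

Answer: H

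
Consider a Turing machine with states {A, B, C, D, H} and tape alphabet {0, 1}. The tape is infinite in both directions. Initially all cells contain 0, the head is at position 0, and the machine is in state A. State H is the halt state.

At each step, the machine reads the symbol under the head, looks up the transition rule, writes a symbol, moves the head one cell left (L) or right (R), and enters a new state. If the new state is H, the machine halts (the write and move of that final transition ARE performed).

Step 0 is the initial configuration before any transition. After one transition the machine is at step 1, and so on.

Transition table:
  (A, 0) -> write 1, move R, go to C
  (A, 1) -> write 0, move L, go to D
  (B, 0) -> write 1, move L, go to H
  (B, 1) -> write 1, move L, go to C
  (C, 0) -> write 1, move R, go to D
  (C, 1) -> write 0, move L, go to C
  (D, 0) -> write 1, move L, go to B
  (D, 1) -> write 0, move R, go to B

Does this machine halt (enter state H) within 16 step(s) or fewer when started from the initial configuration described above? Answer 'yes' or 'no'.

Answer: no

Derivation:
Step 1: in state A at pos 0, read 0 -> (A,0)->write 1,move R,goto C. Now: state=C, head=1, tape[-1..2]=0100 (head:   ^)
Step 2: in state C at pos 1, read 0 -> (C,0)->write 1,move R,goto D. Now: state=D, head=2, tape[-1..3]=01100 (head:    ^)
Step 3: in state D at pos 2, read 0 -> (D,0)->write 1,move L,goto B. Now: state=B, head=1, tape[-1..3]=01110 (head:   ^)
Step 4: in state B at pos 1, read 1 -> (B,1)->write 1,move L,goto C. Now: state=C, head=0, tape[-1..3]=01110 (head:  ^)
Step 5: in state C at pos 0, read 1 -> (C,1)->write 0,move L,goto C. Now: state=C, head=-1, tape[-2..3]=000110 (head:  ^)
Step 6: in state C at pos -1, read 0 -> (C,0)->write 1,move R,goto D. Now: state=D, head=0, tape[-2..3]=010110 (head:   ^)
Step 7: in state D at pos 0, read 0 -> (D,0)->write 1,move L,goto B. Now: state=B, head=-1, tape[-2..3]=011110 (head:  ^)
Step 8: in state B at pos -1, read 1 -> (B,1)->write 1,move L,goto C. Now: state=C, head=-2, tape[-3..3]=0011110 (head:  ^)
Step 9: in state C at pos -2, read 0 -> (C,0)->write 1,move R,goto D. Now: state=D, head=-1, tape[-3..3]=0111110 (head:   ^)
Step 10: in state D at pos -1, read 1 -> (D,1)->write 0,move R,goto B. Now: state=B, head=0, tape[-3..3]=0101110 (head:    ^)
Step 11: in state B at pos 0, read 1 -> (B,1)->write 1,move L,goto C. Now: state=C, head=-1, tape[-3..3]=0101110 (head:   ^)
Step 12: in state C at pos -1, read 0 -> (C,0)->write 1,move R,goto D. Now: state=D, head=0, tape[-3..3]=0111110 (head:    ^)
Step 13: in state D at pos 0, read 1 -> (D,1)->write 0,move R,goto B. Now: state=B, head=1, tape[-3..3]=0110110 (head:     ^)
Step 14: in state B at pos 1, read 1 -> (B,1)->write 1,move L,goto C. Now: state=C, head=0, tape[-3..3]=0110110 (head:    ^)
Step 15: in state C at pos 0, read 0 -> (C,0)->write 1,move R,goto D. Now: state=D, head=1, tape[-3..3]=0111110 (head:     ^)
Step 16: in state D at pos 1, read 1 -> (D,1)->write 0,move R,goto B. Now: state=B, head=2, tape[-3..3]=0111010 (head:      ^)
After 16 step(s): state = B (not H) -> not halted within 16 -> no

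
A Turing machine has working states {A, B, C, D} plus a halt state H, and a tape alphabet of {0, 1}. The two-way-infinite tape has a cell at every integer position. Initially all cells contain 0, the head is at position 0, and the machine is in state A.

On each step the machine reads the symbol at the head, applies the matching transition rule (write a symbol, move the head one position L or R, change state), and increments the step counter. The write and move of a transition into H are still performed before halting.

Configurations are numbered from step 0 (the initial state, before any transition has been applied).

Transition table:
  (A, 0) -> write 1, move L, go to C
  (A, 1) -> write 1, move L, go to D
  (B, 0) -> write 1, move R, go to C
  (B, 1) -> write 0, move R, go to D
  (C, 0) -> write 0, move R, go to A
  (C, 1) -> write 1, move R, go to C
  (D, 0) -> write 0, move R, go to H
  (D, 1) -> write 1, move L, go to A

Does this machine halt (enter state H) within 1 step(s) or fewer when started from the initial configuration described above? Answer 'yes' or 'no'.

Answer: no

Derivation:
Step 1: in state A at pos 0, read 0 -> (A,0)->write 1,move L,goto C. Now: state=C, head=-1, tape[-2..1]=0010 (head:  ^)
After 1 step(s): state = C (not H) -> not halted within 1 -> no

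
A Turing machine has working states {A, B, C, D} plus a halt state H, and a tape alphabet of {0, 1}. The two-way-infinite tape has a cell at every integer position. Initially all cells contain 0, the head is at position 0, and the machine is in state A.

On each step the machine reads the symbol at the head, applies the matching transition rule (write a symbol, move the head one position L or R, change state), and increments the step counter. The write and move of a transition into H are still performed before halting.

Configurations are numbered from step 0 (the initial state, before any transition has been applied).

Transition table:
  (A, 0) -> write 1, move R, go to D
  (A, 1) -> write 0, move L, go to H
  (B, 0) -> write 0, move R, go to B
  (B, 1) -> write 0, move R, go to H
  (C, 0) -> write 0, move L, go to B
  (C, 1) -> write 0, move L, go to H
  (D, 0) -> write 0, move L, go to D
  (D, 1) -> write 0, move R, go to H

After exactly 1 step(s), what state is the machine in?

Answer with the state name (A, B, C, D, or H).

Answer: D

Derivation:
Step 1: in state A at pos 0, read 0 -> (A,0)->write 1,move R,goto D. Now: state=D, head=1, tape[-1..2]=0100 (head:   ^)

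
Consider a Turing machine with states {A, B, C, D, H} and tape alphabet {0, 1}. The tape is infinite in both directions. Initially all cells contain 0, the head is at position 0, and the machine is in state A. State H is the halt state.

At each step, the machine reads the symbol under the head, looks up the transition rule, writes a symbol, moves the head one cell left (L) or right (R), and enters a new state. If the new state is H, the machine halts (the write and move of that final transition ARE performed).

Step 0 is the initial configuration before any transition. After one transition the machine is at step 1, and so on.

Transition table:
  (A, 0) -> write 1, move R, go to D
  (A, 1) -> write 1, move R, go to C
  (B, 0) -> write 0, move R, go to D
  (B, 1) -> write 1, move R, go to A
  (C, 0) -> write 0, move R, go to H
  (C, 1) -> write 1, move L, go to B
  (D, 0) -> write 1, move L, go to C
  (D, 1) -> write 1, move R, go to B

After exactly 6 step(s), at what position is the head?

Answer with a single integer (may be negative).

Answer: 2

Derivation:
Step 1: in state A at pos 0, read 0 -> (A,0)->write 1,move R,goto D. Now: state=D, head=1, tape[-1..2]=0100 (head:   ^)
Step 2: in state D at pos 1, read 0 -> (D,0)->write 1,move L,goto C. Now: state=C, head=0, tape[-1..2]=0110 (head:  ^)
Step 3: in state C at pos 0, read 1 -> (C,1)->write 1,move L,goto B. Now: state=B, head=-1, tape[-2..2]=00110 (head:  ^)
Step 4: in state B at pos -1, read 0 -> (B,0)->write 0,move R,goto D. Now: state=D, head=0, tape[-2..2]=00110 (head:   ^)
Step 5: in state D at pos 0, read 1 -> (D,1)->write 1,move R,goto B. Now: state=B, head=1, tape[-2..2]=00110 (head:    ^)
Step 6: in state B at pos 1, read 1 -> (B,1)->write 1,move R,goto A. Now: state=A, head=2, tape[-2..3]=001100 (head:     ^)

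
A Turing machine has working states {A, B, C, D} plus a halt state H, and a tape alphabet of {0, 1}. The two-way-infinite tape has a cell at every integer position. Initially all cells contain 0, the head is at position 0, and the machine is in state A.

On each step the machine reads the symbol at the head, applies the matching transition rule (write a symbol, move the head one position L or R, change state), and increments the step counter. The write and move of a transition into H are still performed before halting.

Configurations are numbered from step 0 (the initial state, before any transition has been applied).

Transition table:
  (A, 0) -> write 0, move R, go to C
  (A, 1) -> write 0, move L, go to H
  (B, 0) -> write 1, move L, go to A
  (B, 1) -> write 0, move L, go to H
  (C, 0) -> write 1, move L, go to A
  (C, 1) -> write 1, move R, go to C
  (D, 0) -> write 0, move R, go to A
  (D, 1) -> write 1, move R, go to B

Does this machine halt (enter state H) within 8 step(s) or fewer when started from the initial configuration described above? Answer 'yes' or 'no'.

Step 1: in state A at pos 0, read 0 -> (A,0)->write 0,move R,goto C. Now: state=C, head=1, tape[-1..2]=0000 (head:   ^)
Step 2: in state C at pos 1, read 0 -> (C,0)->write 1,move L,goto A. Now: state=A, head=0, tape[-1..2]=0010 (head:  ^)
Step 3: in state A at pos 0, read 0 -> (A,0)->write 0,move R,goto C. Now: state=C, head=1, tape[-1..2]=0010 (head:   ^)
Step 4: in state C at pos 1, read 1 -> (C,1)->write 1,move R,goto C. Now: state=C, head=2, tape[-1..3]=00100 (head:    ^)
Step 5: in state C at pos 2, read 0 -> (C,0)->write 1,move L,goto A. Now: state=A, head=1, tape[-1..3]=00110 (head:   ^)
Step 6: in state A at pos 1, read 1 -> (A,1)->write 0,move L,goto H. Now: state=H, head=0, tape[-1..3]=00010 (head:  ^)
State H reached at step 6; 6 <= 8 -> yes

Answer: yes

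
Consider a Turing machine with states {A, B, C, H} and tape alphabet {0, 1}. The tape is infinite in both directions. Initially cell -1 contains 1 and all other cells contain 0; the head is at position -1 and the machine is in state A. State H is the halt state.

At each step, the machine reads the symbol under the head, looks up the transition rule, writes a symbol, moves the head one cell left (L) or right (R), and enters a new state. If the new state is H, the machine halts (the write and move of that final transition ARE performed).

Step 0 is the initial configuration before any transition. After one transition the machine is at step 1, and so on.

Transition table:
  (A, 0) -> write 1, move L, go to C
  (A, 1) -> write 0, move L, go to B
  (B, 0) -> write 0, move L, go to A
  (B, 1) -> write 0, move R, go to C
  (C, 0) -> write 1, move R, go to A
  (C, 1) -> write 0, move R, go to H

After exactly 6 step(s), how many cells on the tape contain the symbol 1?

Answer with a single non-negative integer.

Answer: 0

Derivation:
Step 1: in state A at pos -1, read 1 -> (A,1)->write 0,move L,goto B. Now: state=B, head=-2, tape[-3..0]=0000 (head:  ^)
Step 2: in state B at pos -2, read 0 -> (B,0)->write 0,move L,goto A. Now: state=A, head=-3, tape[-4..0]=00000 (head:  ^)
Step 3: in state A at pos -3, read 0 -> (A,0)->write 1,move L,goto C. Now: state=C, head=-4, tape[-5..0]=001000 (head:  ^)
Step 4: in state C at pos -4, read 0 -> (C,0)->write 1,move R,goto A. Now: state=A, head=-3, tape[-5..0]=011000 (head:   ^)
Step 5: in state A at pos -3, read 1 -> (A,1)->write 0,move L,goto B. Now: state=B, head=-4, tape[-5..0]=010000 (head:  ^)
Step 6: in state B at pos -4, read 1 -> (B,1)->write 0,move R,goto C. Now: state=C, head=-3, tape[-5..0]=000000 (head:   ^)
No cell contains 1 after step 6 -> 0 cell(s)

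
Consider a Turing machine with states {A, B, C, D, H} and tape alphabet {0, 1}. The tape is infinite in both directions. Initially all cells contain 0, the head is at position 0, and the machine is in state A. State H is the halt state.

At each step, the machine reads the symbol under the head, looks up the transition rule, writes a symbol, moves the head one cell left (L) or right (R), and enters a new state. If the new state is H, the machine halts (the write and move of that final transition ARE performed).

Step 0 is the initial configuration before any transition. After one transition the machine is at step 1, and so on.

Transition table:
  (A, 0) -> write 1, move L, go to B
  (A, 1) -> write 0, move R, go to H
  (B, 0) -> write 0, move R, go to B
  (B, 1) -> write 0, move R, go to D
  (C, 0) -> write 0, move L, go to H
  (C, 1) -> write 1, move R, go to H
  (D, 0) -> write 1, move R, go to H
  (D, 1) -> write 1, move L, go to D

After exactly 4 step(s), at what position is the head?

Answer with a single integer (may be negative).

Step 1: in state A at pos 0, read 0 -> (A,0)->write 1,move L,goto B. Now: state=B, head=-1, tape[-2..1]=0010 (head:  ^)
Step 2: in state B at pos -1, read 0 -> (B,0)->write 0,move R,goto B. Now: state=B, head=0, tape[-2..1]=0010 (head:   ^)
Step 3: in state B at pos 0, read 1 -> (B,1)->write 0,move R,goto D. Now: state=D, head=1, tape[-2..2]=00000 (head:    ^)
Step 4: in state D at pos 1, read 0 -> (D,0)->write 1,move R,goto H. Now: state=H, head=2, tape[-2..3]=000100 (head:     ^)

Answer: 2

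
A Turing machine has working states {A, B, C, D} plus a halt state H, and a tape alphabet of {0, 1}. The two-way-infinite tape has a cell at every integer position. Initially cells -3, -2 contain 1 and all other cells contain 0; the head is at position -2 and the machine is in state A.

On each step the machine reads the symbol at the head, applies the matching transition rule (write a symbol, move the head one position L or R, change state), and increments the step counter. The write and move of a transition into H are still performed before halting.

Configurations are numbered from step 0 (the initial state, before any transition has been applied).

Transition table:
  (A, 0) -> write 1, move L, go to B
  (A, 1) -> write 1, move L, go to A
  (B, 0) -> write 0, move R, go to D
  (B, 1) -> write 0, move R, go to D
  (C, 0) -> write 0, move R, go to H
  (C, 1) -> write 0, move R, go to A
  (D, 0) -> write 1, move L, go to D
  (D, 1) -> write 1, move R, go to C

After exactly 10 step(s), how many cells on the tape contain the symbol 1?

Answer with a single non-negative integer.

Answer: 2

Derivation:
Step 1: in state A at pos -2, read 1 -> (A,1)->write 1,move L,goto A. Now: state=A, head=-3, tape[-4..-1]=0110 (head:  ^)
Step 2: in state A at pos -3, read 1 -> (A,1)->write 1,move L,goto A. Now: state=A, head=-4, tape[-5..-1]=00110 (head:  ^)
Step 3: in state A at pos -4, read 0 -> (A,0)->write 1,move L,goto B. Now: state=B, head=-5, tape[-6..-1]=001110 (head:  ^)
Step 4: in state B at pos -5, read 0 -> (B,0)->write 0,move R,goto D. Now: state=D, head=-4, tape[-6..-1]=001110 (head:   ^)
Step 5: in state D at pos -4, read 1 -> (D,1)->write 1,move R,goto C. Now: state=C, head=-3, tape[-6..-1]=001110 (head:    ^)
Step 6: in state C at pos -3, read 1 -> (C,1)->write 0,move R,goto A. Now: state=A, head=-2, tape[-6..-1]=001010 (head:     ^)
Step 7: in state A at pos -2, read 1 -> (A,1)->write 1,move L,goto A. Now: state=A, head=-3, tape[-6..-1]=001010 (head:    ^)
Step 8: in state A at pos -3, read 0 -> (A,0)->write 1,move L,goto B. Now: state=B, head=-4, tape[-6..-1]=001110 (head:   ^)
Step 9: in state B at pos -4, read 1 -> (B,1)->write 0,move R,goto D. Now: state=D, head=-3, tape[-6..-1]=000110 (head:    ^)
Step 10: in state D at pos -3, read 1 -> (D,1)->write 1,move R,goto C. Now: state=C, head=-2, tape[-6..-1]=000110 (head:     ^)
Cells containing 1 after step 10: {-3, -2} -> 2 cell(s)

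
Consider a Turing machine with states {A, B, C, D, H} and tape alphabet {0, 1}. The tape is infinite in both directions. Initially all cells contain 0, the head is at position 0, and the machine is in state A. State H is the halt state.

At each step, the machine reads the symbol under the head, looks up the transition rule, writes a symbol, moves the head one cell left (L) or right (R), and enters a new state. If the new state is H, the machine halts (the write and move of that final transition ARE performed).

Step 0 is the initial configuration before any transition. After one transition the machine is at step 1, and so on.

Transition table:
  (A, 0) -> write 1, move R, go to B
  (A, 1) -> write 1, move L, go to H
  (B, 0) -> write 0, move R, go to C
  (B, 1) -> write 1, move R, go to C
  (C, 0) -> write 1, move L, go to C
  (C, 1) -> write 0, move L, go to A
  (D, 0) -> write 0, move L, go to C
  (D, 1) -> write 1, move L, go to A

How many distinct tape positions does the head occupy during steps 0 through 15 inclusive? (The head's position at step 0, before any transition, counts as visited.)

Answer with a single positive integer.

Answer: 5

Derivation:
Step 1: in state A at pos 0, read 0 -> (A,0)->write 1,move R,goto B. Now: state=B, head=1, tape[-1..2]=0100 (head:   ^)
Step 2: in state B at pos 1, read 0 -> (B,0)->write 0,move R,goto C. Now: state=C, head=2, tape[-1..3]=01000 (head:    ^)
Step 3: in state C at pos 2, read 0 -> (C,0)->write 1,move L,goto C. Now: state=C, head=1, tape[-1..3]=01010 (head:   ^)
Step 4: in state C at pos 1, read 0 -> (C,0)->write 1,move L,goto C. Now: state=C, head=0, tape[-1..3]=01110 (head:  ^)
Step 5: in state C at pos 0, read 1 -> (C,1)->write 0,move L,goto A. Now: state=A, head=-1, tape[-2..3]=000110 (head:  ^)
Step 6: in state A at pos -1, read 0 -> (A,0)->write 1,move R,goto B. Now: state=B, head=0, tape[-2..3]=010110 (head:   ^)
Step 7: in state B at pos 0, read 0 -> (B,0)->write 0,move R,goto C. Now: state=C, head=1, tape[-2..3]=010110 (head:    ^)
Step 8: in state C at pos 1, read 1 -> (C,1)->write 0,move L,goto A. Now: state=A, head=0, tape[-2..3]=010010 (head:   ^)
Step 9: in state A at pos 0, read 0 -> (A,0)->write 1,move R,goto B. Now: state=B, head=1, tape[-2..3]=011010 (head:    ^)
Step 10: in state B at pos 1, read 0 -> (B,0)->write 0,move R,goto C. Now: state=C, head=2, tape[-2..3]=011010 (head:     ^)
Step 11: in state C at pos 2, read 1 -> (C,1)->write 0,move L,goto A. Now: state=A, head=1, tape[-2..3]=011000 (head:    ^)
Step 12: in state A at pos 1, read 0 -> (A,0)->write 1,move R,goto B. Now: state=B, head=2, tape[-2..3]=011100 (head:     ^)
Step 13: in state B at pos 2, read 0 -> (B,0)->write 0,move R,goto C. Now: state=C, head=3, tape[-2..4]=0111000 (head:      ^)
Step 14: in state C at pos 3, read 0 -> (C,0)->write 1,move L,goto C. Now: state=C, head=2, tape[-2..4]=0111010 (head:     ^)
Step 15: in state C at pos 2, read 0 -> (C,0)->write 1,move L,goto C. Now: state=C, head=1, tape[-2..4]=0111110 (head:    ^)
Head positions at steps 0..15: starting at 0, distinct positions visited = {-1, 0, 1, 2, 3} -> 5 position(s)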